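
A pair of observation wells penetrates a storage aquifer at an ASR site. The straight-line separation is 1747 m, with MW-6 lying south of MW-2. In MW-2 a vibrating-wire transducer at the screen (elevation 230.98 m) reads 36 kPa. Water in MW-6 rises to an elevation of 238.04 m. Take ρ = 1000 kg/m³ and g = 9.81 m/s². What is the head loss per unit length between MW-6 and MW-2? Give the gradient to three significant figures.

i ≈ 0.00194 m/m

Pressure head at MW-2: ψ = P/(ρg) = 36×1000 / (1000 × 9.81) = 3.67 m.
Total head at MW-2: h = z + ψ = 230.98 + 3.67 = 234.65 m.
Total head at MW-6: h = 238.04 m (water level in the piezometer is the total head).
Head difference: h(MW-2) − h(MW-6) = 234.65 − 238.04 = -3.39 m.
Hydraulic gradient: i = |Δh| / L = 3.39 / 1747 = 0.00194.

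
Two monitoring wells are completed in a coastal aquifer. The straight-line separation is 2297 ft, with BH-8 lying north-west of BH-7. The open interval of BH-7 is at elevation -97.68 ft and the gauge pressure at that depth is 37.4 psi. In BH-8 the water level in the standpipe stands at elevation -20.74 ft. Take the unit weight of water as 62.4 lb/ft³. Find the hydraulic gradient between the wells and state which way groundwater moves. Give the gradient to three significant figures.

i ≈ 0.00408; groundwater flows toward the north-west

Pressure head at BH-7: ψ = 144·P/γ = 144 × 37.4 / 62.4 = 86.31 ft.
Total head at BH-7: h = z + ψ = -97.68 + 86.31 = -11.37 ft.
Total head at BH-8: h = -20.74 ft (water level in the piezometer is the total head).
Head difference: h(BH-7) − h(BH-8) = -11.37 − (-20.74) = 9.37 ft.
Hydraulic gradient: i = |Δh| / L = 9.37 / 2297 = 0.00408.
Flow is from higher to lower head: from BH-7 toward BH-8, i.e. toward the north-west.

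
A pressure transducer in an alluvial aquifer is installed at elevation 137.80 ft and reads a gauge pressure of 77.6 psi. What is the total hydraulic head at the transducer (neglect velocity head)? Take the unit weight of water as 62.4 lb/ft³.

ψ = 144·P/γ = 144 × 77.6 / 62.4 = 179.08 ft.
h = z + ψ = 137.80 + 179.08 = 316.88 ft.

h ≈ 316.88 ft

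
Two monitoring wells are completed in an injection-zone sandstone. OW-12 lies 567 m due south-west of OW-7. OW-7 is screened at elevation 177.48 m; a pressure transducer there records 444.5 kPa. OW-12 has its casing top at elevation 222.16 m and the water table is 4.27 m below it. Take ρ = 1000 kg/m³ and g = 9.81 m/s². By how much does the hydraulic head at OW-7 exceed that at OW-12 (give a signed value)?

Δh ≈ 4.90 m

Pressure head at OW-7: ψ = P/(ρg) = 444.5×1000 / (1000 × 9.81) = 45.31 m.
Total head at OW-7: h = z + ψ = 177.48 + 45.31 = 222.79 m.
Total head at OW-12: h = 222.16 − 4.27 = 217.89 m.
Head difference: h(OW-7) − h(OW-12) = 222.79 − 217.89 = 4.90 m.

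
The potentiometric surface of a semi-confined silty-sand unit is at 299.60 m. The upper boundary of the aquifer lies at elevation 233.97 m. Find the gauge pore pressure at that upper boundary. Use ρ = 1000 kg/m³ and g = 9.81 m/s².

Pressure head at the aquifer top: ψ = h − z = 299.60 − 233.97 = 65.63 m.
P = ρgψ = 1000 × 9.81 × 65.63 = 643830 Pa ≈ 644 kPa.

P ≈ 644 kPa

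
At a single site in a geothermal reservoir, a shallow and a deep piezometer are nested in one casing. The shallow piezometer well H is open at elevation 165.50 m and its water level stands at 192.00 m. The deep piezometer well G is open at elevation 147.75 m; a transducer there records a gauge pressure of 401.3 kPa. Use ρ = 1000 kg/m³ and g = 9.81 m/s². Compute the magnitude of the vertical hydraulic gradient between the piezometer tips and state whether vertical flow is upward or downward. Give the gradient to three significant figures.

|i_v| ≈ 0.188; vertical flow is downward

Total head at well H: h = 192.00 m (water level in the standpipe).
Pressure head at well G: ψ = P/(ρg) = 401.3×1000 / (1000 × 9.81) = 40.91 m.
Total head at well G: h = z + ψ = 147.75 + 40.91 = 188.66 m.
Δh = h(well H) − h(well G) = 192.00 − 188.66 = 3.34 m.
Vertical separation Δz = 165.50 − 147.75 = 17.75 m.
|i_v| = |Δh| / Δz = 3.34 / 17.75 = 0.188.
Head is higher in the shallow piezometer, so vertical flow is downward (recharge condition).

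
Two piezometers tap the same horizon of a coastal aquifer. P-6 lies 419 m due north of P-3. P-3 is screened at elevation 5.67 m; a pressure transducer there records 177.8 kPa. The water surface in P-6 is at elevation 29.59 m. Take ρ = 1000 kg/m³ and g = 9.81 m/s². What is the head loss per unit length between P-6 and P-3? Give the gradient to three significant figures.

i ≈ 0.0138 m/m

Pressure head at P-3: ψ = P/(ρg) = 177.8×1000 / (1000 × 9.81) = 18.12 m.
Total head at P-3: h = z + ψ = 5.67 + 18.12 = 23.79 m.
Total head at P-6: h = 29.59 m (water level in the piezometer is the total head).
Head difference: h(P-3) − h(P-6) = 23.79 − 29.59 = -5.80 m.
Hydraulic gradient: i = |Δh| / L = 5.80 / 419 = 0.0138.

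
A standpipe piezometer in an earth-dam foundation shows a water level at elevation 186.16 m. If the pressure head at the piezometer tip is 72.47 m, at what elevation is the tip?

z = h − ψ = 186.16 − 72.47 = 113.69 m.

z ≈ 113.69 m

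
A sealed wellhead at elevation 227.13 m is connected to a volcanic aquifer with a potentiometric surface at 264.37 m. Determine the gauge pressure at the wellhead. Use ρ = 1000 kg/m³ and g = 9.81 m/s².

P ≈ 365 kPa

Head above the cap: Δh = 264.37 − 227.13 = 37.24 m.
P = ρgΔh = 1000 × 9.81 × 37.24 = 365324 Pa ≈ 365 kPa.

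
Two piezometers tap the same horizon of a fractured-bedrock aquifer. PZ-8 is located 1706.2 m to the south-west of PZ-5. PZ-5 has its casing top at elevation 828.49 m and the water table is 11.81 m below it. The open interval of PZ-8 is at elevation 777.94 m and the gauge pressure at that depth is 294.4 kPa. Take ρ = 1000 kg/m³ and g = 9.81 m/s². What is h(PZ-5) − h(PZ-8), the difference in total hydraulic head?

Total head at PZ-5: h = 828.49 − 11.81 = 816.68 m.
Pressure head at PZ-8: ψ = P/(ρg) = 294.4×1000 / (1000 × 9.81) = 30.01 m.
Total head at PZ-8: h = z + ψ = 777.94 + 30.01 = 807.95 m.
Head difference: h(PZ-5) − h(PZ-8) = 816.68 − 807.95 = 8.73 m.

Δh ≈ 8.73 m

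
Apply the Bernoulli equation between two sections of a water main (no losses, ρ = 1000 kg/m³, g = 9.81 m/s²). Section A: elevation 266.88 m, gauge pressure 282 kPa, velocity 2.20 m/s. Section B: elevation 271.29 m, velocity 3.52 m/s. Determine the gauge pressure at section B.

Pressure head at A: ψ₁ = P₁/(ρg) = 282×1000 / (1000 × 9.81) = 28.75 m.
Velocity heads: v₁²/2g = 2.20²/19.62 = 0.247 m; v₂²/2g = 3.52²/19.62 = 0.632 m.
Total head H = z₁ + ψ₁ + v₁²/2g = 266.88 + 28.75 + 0.247 = 295.88 m.
ψ₂ = H − z₂ − v₂²/2g = 295.88 − 271.29 − 0.632 = 23.96 m.
P₂ = ρgψ₂ = 1000 × 9.81 × 23.96 ≈ 235 kPa.

P₂ ≈ 235 kPa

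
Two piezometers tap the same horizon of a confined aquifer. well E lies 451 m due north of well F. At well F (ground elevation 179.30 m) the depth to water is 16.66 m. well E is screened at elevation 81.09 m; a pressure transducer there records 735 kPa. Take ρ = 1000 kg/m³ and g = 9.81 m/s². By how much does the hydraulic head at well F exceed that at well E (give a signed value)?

Δh ≈ 6.63 m

Total head at well F: h = 179.30 − 16.66 = 162.64 m.
Pressure head at well E: ψ = P/(ρg) = 735×1000 / (1000 × 9.81) = 74.92 m.
Total head at well E: h = z + ψ = 81.09 + 74.92 = 156.01 m.
Head difference: h(well F) − h(well E) = 162.64 − 156.01 = 6.63 m.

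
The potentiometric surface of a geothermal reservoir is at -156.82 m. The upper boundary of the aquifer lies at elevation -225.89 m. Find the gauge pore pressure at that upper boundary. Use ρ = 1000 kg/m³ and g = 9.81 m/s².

Pressure head at the aquifer top: ψ = h − z = -156.82 − (-225.89) = 69.07 m.
P = ρgψ = 1000 × 9.81 × 69.07 = 677577 Pa ≈ 678 kPa.

P ≈ 678 kPa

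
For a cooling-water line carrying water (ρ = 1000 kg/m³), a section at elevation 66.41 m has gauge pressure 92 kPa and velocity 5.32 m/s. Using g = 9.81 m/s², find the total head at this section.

h ≈ 77.23 m

Pressure head ψ = P/(ρg) = 92×1000 / (1000 × 9.81) = 9.38 m.
Velocity head = v²/(2g) = 5.32² / (2 × 9.81) = 1.443 m.
h = z + ψ + v²/(2g) = 66.41 + 9.38 + 1.443 = 77.23 m.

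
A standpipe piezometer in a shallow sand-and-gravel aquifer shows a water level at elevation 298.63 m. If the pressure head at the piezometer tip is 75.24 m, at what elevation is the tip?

z ≈ 223.39 m

z = h − ψ = 298.63 − 75.24 = 223.39 m.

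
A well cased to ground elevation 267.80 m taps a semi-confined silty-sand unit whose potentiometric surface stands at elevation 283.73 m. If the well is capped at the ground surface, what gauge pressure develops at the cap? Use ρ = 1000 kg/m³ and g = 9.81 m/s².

P ≈ 156 kPa

Head above the cap: Δh = 283.73 − 267.80 = 15.93 m.
P = ρgΔh = 1000 × 9.81 × 15.93 = 156273 Pa ≈ 156 kPa.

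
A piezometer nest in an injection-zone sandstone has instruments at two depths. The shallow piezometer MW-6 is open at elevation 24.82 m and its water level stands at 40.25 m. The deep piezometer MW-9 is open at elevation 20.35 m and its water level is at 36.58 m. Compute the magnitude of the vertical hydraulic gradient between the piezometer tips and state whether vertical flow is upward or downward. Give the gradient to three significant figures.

Total head at MW-6: h = 40.25 m (water level in the standpipe).
Total head at MW-9: h = 36.58 m.
Δh = h(MW-6) − h(MW-9) = 40.25 − 36.58 = 3.67 m.
Vertical separation Δz = 24.82 − 20.35 = 4.47 m.
|i_v| = |Δh| / Δz = 3.67 / 4.47 = 0.821.
Head is higher in the shallow piezometer, so vertical flow is downward (recharge condition).

|i_v| ≈ 0.821; vertical flow is downward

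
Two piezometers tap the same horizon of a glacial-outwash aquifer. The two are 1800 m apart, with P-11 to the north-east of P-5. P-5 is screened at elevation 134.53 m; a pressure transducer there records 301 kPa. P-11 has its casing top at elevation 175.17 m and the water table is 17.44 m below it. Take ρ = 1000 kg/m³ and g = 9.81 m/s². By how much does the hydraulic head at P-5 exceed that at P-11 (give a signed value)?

Δh ≈ 7.48 m

Pressure head at P-5: ψ = P/(ρg) = 301×1000 / (1000 × 9.81) = 30.68 m.
Total head at P-5: h = z + ψ = 134.53 + 30.68 = 165.21 m.
Total head at P-11: h = 175.17 − 17.44 = 157.73 m.
Head difference: h(P-5) − h(P-11) = 165.21 − 157.73 = 7.48 m.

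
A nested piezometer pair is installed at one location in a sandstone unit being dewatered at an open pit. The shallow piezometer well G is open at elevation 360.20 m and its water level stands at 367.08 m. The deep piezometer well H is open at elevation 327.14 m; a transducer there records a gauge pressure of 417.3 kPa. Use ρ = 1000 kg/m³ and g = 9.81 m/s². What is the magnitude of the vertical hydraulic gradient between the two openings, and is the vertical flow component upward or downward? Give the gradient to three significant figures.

|i_v| ≈ 0.0786; vertical flow is upward

Total head at well G: h = 367.08 m (water level in the standpipe).
Pressure head at well H: ψ = P/(ρg) = 417.3×1000 / (1000 × 9.81) = 42.54 m.
Total head at well H: h = z + ψ = 327.14 + 42.54 = 369.68 m.
Δh = h(well G) − h(well H) = 367.08 − 369.68 = -2.60 m.
Vertical separation Δz = 360.20 − 327.14 = 33.06 m.
|i_v| = |Δh| / Δz = 2.60 / 33.06 = 0.0786.
Head is higher in the deep piezometer, so vertical flow is upward (discharge condition).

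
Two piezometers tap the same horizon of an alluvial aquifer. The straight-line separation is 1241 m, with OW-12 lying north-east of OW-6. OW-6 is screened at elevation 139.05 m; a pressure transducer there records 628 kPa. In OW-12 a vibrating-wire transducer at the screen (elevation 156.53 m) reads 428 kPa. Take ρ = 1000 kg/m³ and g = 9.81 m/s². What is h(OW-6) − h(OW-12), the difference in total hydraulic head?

Δh ≈ 2.91 m

Pressure head at OW-6: ψ = P/(ρg) = 628×1000 / (1000 × 9.81) = 64.02 m.
Total head at OW-6: h = z + ψ = 139.05 + 64.02 = 203.07 m.
Pressure head at OW-12: ψ = P/(ρg) = 428×1000 / (1000 × 9.81) = 43.63 m.
Total head at OW-12: h = z + ψ = 156.53 + 43.63 = 200.16 m.
Head difference: h(OW-6) − h(OW-12) = 203.07 − 200.16 = 2.91 m.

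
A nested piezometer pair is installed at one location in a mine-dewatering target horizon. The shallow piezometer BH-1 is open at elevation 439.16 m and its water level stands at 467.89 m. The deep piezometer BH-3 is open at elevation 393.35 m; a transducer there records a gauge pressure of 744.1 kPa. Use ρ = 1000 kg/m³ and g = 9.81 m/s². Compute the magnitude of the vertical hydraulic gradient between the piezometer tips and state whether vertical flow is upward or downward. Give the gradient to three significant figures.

|i_v| ≈ 0.0286; vertical flow is upward

Total head at BH-1: h = 467.89 m (water level in the standpipe).
Pressure head at BH-3: ψ = P/(ρg) = 744.1×1000 / (1000 × 9.81) = 75.85 m.
Total head at BH-3: h = z + ψ = 393.35 + 75.85 = 469.20 m.
Δh = h(BH-1) − h(BH-3) = 467.89 − 469.20 = -1.31 m.
Vertical separation Δz = 439.16 − 393.35 = 45.81 m.
|i_v| = |Δh| / Δz = 1.31 / 45.81 = 0.0286.
Head is higher in the deep piezometer, so vertical flow is upward (discharge condition).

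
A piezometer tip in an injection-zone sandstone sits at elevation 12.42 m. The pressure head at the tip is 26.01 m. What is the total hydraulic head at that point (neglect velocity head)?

h ≈ 38.43 m

h = z + ψ = 12.42 + 26.01 = 38.43 m.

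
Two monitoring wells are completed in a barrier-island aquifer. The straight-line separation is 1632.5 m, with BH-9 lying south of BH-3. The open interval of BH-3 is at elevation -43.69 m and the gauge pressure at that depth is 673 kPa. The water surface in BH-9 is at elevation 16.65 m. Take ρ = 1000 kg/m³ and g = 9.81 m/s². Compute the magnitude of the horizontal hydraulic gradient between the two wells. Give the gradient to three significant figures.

Pressure head at BH-3: ψ = P/(ρg) = 673×1000 / (1000 × 9.81) = 68.60 m.
Total head at BH-3: h = z + ψ = -43.69 + 68.60 = 24.91 m.
Total head at BH-9: h = 16.65 m (water level in the piezometer is the total head).
Head difference: h(BH-3) − h(BH-9) = 24.91 − 16.65 = 8.26 m.
Hydraulic gradient: i = |Δh| / L = 8.26 / 1632.5 = 0.00506.

i ≈ 0.00506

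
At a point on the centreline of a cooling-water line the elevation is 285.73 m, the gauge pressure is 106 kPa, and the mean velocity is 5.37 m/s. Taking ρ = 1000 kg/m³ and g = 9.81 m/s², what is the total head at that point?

h ≈ 298.01 m

Pressure head ψ = P/(ρg) = 106×1000 / (1000 × 9.81) = 10.81 m.
Velocity head = v²/(2g) = 5.37² / (2 × 9.81) = 1.470 m.
h = z + ψ + v²/(2g) = 285.73 + 10.81 + 1.470 = 298.01 m.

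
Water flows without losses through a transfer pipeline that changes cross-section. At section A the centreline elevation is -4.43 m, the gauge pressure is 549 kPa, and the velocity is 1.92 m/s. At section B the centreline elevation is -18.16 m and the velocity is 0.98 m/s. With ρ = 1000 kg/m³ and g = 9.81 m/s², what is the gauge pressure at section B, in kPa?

P₂ ≈ 685 kPa

Pressure head at A: ψ₁ = P₁/(ρg) = 549×1000 / (1000 × 9.81) = 55.96 m.
Velocity heads: v₁²/2g = 1.92²/19.62 = 0.188 m; v₂²/2g = 0.98²/19.62 = 0.049 m.
Total head H = z₁ + ψ₁ + v₁²/2g = -4.43 + 55.96 + 0.188 = 51.72 m.
ψ₂ = H − z₂ − v₂²/2g = 51.72 − (-18.16) − 0.049 = 69.83 m.
P₂ = ρgψ₂ = 1000 × 9.81 × 69.83 ≈ 685 kPa.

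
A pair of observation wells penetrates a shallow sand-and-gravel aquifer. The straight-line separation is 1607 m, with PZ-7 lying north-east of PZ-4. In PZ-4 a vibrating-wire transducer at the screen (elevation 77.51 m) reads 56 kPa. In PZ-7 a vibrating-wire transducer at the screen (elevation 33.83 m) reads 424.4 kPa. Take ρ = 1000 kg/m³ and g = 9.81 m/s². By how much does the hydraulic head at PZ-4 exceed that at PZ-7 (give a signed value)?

Pressure head at PZ-4: ψ = P/(ρg) = 56×1000 / (1000 × 9.81) = 5.71 m.
Total head at PZ-4: h = z + ψ = 77.51 + 5.71 = 83.22 m.
Pressure head at PZ-7: ψ = P/(ρg) = 424.4×1000 / (1000 × 9.81) = 43.26 m.
Total head at PZ-7: h = z + ψ = 33.83 + 43.26 = 77.09 m.
Head difference: h(PZ-4) − h(PZ-7) = 83.22 − 77.09 = 6.13 m.

Δh ≈ 6.13 m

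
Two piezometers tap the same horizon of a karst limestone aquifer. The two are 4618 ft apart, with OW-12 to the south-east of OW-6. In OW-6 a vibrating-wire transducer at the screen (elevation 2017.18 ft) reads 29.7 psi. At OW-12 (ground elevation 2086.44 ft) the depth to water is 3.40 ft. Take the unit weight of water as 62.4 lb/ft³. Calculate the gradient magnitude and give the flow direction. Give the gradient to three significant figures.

Pressure head at OW-6: ψ = 144·P/γ = 144 × 29.7 / 62.4 = 68.54 ft.
Total head at OW-6: h = z + ψ = 2017.18 + 68.54 = 2085.72 ft.
Total head at OW-12: h = 2086.44 − 3.40 = 2083.04 ft.
Head difference: h(OW-6) − h(OW-12) = 2085.72 − 2083.04 = 2.68 ft.
Hydraulic gradient: i = |Δh| / L = 2.68 / 4618 = 0.000580.
Flow is from higher to lower head: from OW-6 toward OW-12, i.e. toward the south-east.

i ≈ 0.000580; groundwater flows toward the south-east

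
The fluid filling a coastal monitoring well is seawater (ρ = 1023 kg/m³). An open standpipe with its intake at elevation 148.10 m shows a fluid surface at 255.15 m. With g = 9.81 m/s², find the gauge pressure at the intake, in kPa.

Pressure head ψ = h − z = 255.15 − 148.10 = 107.05 m.
P = ρgψ = 1023 × 9.81 × 107.05 = 1074314 Pa ≈ 1070 kPa.

P ≈ 1070 kPa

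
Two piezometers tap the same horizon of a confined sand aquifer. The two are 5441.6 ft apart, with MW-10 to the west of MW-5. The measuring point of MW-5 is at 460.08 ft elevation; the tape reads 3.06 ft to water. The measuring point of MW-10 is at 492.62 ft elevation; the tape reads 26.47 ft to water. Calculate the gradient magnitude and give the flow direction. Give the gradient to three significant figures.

Total head at MW-5: h = 460.08 − 3.06 = 457.02 ft.
Total head at MW-10: h = 492.62 − 26.47 = 466.15 ft.
Head difference: h(MW-5) − h(MW-10) = 457.02 − 466.15 = -9.13 ft.
Hydraulic gradient: i = |Δh| / L = 9.13 / 5441.6 = 0.00168.
Flow is from higher to lower head: from MW-10 toward MW-5, i.e. toward the east.

i ≈ 0.00168; groundwater flows toward the east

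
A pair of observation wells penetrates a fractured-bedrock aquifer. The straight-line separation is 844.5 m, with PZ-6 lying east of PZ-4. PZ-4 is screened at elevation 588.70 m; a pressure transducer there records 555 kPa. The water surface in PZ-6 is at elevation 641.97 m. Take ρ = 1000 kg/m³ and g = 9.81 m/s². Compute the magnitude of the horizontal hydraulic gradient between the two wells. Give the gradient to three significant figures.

Pressure head at PZ-4: ψ = P/(ρg) = 555×1000 / (1000 × 9.81) = 56.57 m.
Total head at PZ-4: h = z + ψ = 588.70 + 56.57 = 645.27 m.
Total head at PZ-6: h = 641.97 m (water level in the piezometer is the total head).
Head difference: h(PZ-4) − h(PZ-6) = 645.27 − 641.97 = 3.30 m.
Hydraulic gradient: i = |Δh| / L = 3.30 / 844.5 = 0.00391.

i ≈ 0.00391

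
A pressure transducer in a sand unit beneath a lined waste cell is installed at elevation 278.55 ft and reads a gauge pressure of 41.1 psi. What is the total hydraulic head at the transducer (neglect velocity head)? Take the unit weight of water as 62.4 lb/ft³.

h ≈ 373.40 ft

ψ = 144·P/γ = 144 × 41.1 / 62.4 = 94.85 ft.
h = z + ψ = 278.55 + 94.85 = 373.40 ft.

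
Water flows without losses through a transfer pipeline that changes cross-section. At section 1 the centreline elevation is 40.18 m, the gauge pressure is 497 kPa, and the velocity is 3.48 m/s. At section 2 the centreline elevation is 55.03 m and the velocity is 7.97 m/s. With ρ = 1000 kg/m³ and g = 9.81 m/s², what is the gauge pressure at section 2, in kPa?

P₂ ≈ 326 kPa

Pressure head at 1: ψ₁ = P₁/(ρg) = 497×1000 / (1000 × 9.81) = 50.66 m.
Velocity heads: v₁²/2g = 3.48²/19.62 = 0.617 m; v₂²/2g = 7.97²/19.62 = 3.238 m.
Total head H = z₁ + ψ₁ + v₁²/2g = 40.18 + 50.66 + 0.617 = 91.46 m.
ψ₂ = H − z₂ − v₂²/2g = 91.46 − 55.03 − 3.238 = 33.19 m.
P₂ = ρgψ₂ = 1000 × 9.81 × 33.19 ≈ 326 kPa.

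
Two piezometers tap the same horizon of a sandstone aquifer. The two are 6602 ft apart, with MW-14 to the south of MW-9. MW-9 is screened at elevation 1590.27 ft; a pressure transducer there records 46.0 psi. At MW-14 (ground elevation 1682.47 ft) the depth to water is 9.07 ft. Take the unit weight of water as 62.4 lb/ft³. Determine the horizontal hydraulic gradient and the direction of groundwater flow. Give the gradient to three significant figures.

i ≈ 0.00349; groundwater flows toward the south

Pressure head at MW-9: ψ = 144·P/γ = 144 × 46.0 / 62.4 = 106.15 ft.
Total head at MW-9: h = z + ψ = 1590.27 + 106.15 = 1696.42 ft.
Total head at MW-14: h = 1682.47 − 9.07 = 1673.40 ft.
Head difference: h(MW-9) − h(MW-14) = 1696.42 − 1673.40 = 23.02 ft.
Hydraulic gradient: i = |Δh| / L = 23.02 / 6602 = 0.00349.
Flow is from higher to lower head: from MW-9 toward MW-14, i.e. toward the south.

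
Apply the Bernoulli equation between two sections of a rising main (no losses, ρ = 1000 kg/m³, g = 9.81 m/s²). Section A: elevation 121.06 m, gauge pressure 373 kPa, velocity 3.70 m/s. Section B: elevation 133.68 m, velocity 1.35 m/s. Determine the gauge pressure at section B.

Pressure head at A: ψ₁ = P₁/(ρg) = 373×1000 / (1000 × 9.81) = 38.02 m.
Velocity heads: v₁²/2g = 3.70²/19.62 = 0.698 m; v₂²/2g = 1.35²/19.62 = 0.093 m.
Total head H = z₁ + ψ₁ + v₁²/2g = 121.06 + 38.02 + 0.698 = 159.78 m.
ψ₂ = H − z₂ − v₂²/2g = 159.78 − 133.68 − 0.093 = 26.01 m.
P₂ = ρgψ₂ = 1000 × 9.81 × 26.01 ≈ 255 kPa.

P₂ ≈ 255 kPa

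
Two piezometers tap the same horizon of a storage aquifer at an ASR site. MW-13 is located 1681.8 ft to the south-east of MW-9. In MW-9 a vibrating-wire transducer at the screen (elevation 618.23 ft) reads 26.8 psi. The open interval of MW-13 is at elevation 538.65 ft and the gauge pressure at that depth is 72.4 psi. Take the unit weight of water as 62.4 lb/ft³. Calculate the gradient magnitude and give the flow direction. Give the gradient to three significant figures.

Pressure head at MW-9: ψ = 144·P/γ = 144 × 26.8 / 62.4 = 61.85 ft.
Total head at MW-9: h = z + ψ = 618.23 + 61.85 = 680.08 ft.
Pressure head at MW-13: ψ = 144·P/γ = 144 × 72.4 / 62.4 = 167.08 ft.
Total head at MW-13: h = z + ψ = 538.65 + 167.08 = 705.73 ft.
Head difference: h(MW-9) − h(MW-13) = 680.08 − 705.73 = -25.65 ft.
Hydraulic gradient: i = |Δh| / L = 25.65 / 1681.8 = 0.0153.
Flow is from higher to lower head: from MW-13 toward MW-9, i.e. toward the north-west.

i ≈ 0.0153; groundwater flows toward the north-west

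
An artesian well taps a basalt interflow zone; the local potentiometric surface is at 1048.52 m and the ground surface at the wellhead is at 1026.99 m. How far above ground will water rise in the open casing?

≈ 21.53 m above ground

Water rises to the potentiometric surface, so the rise above ground = 1048.52 − 1026.99 = 21.53 m.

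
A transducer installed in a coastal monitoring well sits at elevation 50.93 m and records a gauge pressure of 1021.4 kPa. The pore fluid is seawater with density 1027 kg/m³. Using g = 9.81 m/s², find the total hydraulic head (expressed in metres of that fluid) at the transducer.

ψ = P/(ρg) = 1021.4×1000 / (1027 × 9.81) = 101.38 m.
h = z + ψ = 50.93 + 101.38 = 152.31 m.

h ≈ 152.31 m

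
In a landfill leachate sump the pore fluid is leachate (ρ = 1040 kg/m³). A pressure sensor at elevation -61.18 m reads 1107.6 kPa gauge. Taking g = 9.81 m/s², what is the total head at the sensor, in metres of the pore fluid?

h ≈ 47.38 m

ψ = P/(ρg) = 1107.6×1000 / (1040 × 9.81) = 108.56 m.
h = z + ψ = -61.18 + 108.56 = 47.38 m.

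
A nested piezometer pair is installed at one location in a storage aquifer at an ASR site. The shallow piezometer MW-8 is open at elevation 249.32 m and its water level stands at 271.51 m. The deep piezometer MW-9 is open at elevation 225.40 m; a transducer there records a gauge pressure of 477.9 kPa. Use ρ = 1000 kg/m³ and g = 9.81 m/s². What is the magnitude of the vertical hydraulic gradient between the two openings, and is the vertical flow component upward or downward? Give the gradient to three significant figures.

Total head at MW-8: h = 271.51 m (water level in the standpipe).
Pressure head at MW-9: ψ = P/(ρg) = 477.9×1000 / (1000 × 9.81) = 48.72 m.
Total head at MW-9: h = z + ψ = 225.40 + 48.72 = 274.12 m.
Δh = h(MW-8) − h(MW-9) = 271.51 − 274.12 = -2.61 m.
Vertical separation Δz = 249.32 − 225.40 = 23.92 m.
|i_v| = |Δh| / Δz = 2.61 / 23.92 = 0.109.
Head is higher in the deep piezometer, so vertical flow is upward (discharge condition).

|i_v| ≈ 0.109; vertical flow is upward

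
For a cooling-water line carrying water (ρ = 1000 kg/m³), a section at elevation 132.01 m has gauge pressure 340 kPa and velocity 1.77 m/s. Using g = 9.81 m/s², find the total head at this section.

h ≈ 166.83 m

Pressure head ψ = P/(ρg) = 340×1000 / (1000 × 9.81) = 34.66 m.
Velocity head = v²/(2g) = 1.77² / (2 × 9.81) = 0.160 m.
h = z + ψ + v²/(2g) = 132.01 + 34.66 + 0.160 = 166.83 m.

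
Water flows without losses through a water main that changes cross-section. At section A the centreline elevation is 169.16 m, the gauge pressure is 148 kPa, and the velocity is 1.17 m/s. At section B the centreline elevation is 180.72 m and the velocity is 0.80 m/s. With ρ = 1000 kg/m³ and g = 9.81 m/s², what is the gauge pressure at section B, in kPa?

Pressure head at A: ψ₁ = P₁/(ρg) = 148×1000 / (1000 × 9.81) = 15.09 m.
Velocity heads: v₁²/2g = 1.17²/19.62 = 0.070 m; v₂²/2g = 0.80²/19.62 = 0.033 m.
Total head H = z₁ + ψ₁ + v₁²/2g = 169.16 + 15.09 + 0.070 = 184.32 m.
ψ₂ = H − z₂ − v₂²/2g = 184.32 − 180.72 − 0.033 = 3.57 m.
P₂ = ρgψ₂ = 1000 × 9.81 × 3.57 ≈ 35.0 kPa.

P₂ ≈ 35.0 kPa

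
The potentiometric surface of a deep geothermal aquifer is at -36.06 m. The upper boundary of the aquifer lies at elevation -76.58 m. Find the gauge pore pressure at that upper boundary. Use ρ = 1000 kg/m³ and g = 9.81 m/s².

Pressure head at the aquifer top: ψ = h − z = -36.06 − (-76.58) = 40.52 m.
P = ρgψ = 1000 × 9.81 × 40.52 = 397501 Pa ≈ 398 kPa.

P ≈ 398 kPa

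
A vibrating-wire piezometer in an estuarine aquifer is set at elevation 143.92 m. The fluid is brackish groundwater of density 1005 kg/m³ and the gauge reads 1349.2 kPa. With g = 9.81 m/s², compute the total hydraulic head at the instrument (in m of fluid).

ψ = P/(ρg) = 1349.2×1000 / (1005 × 9.81) = 136.85 m.
h = z + ψ = 143.92 + 136.85 = 280.77 m.

h ≈ 280.77 m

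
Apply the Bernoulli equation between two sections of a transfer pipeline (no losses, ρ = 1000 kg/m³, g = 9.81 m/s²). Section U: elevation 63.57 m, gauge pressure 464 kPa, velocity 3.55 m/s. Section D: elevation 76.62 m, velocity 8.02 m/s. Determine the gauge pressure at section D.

Pressure head at U: ψ₁ = P₁/(ρg) = 464×1000 / (1000 × 9.81) = 47.30 m.
Velocity heads: v₁²/2g = 3.55²/19.62 = 0.642 m; v₂²/2g = 8.02²/19.62 = 3.278 m.
Total head H = z₁ + ψ₁ + v₁²/2g = 63.57 + 47.30 + 0.642 = 111.51 m.
ψ₂ = H − z₂ − v₂²/2g = 111.51 − 76.62 − 3.278 = 31.61 m.
P₂ = ρgψ₂ = 1000 × 9.81 × 31.61 ≈ 310 kPa.

P₂ ≈ 310 kPa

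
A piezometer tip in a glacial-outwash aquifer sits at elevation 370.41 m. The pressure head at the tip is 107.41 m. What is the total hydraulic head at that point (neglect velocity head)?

h = z + ψ = 370.41 + 107.41 = 477.82 m.

h ≈ 477.82 m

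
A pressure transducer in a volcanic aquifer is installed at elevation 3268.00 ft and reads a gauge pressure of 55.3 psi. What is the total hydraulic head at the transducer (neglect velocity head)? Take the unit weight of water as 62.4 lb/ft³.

ψ = 144·P/γ = 144 × 55.3 / 62.4 = 127.62 ft.
h = z + ψ = 3268.00 + 127.62 = 3395.62 ft.

h ≈ 3395.62 ft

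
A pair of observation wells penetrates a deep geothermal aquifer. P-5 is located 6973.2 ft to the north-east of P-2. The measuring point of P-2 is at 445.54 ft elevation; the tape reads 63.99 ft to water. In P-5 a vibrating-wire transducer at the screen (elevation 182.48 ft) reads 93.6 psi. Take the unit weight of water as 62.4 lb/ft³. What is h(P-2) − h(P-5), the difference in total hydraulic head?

Total head at P-2: h = 445.54 − 63.99 = 381.55 ft.
Pressure head at P-5: ψ = 144·P/γ = 144 × 93.6 / 62.4 = 216.00 ft.
Total head at P-5: h = z + ψ = 182.48 + 216.00 = 398.48 ft.
Head difference: h(P-2) − h(P-5) = 381.55 − 398.48 = -16.93 ft.

Δh ≈ -16.93 ft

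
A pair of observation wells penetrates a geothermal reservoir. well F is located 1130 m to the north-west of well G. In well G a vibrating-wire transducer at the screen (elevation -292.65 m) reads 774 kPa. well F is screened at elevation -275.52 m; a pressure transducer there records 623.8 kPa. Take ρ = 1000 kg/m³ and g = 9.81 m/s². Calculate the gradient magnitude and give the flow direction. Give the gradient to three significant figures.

Pressure head at well G: ψ = P/(ρg) = 774×1000 / (1000 × 9.81) = 78.90 m.
Total head at well G: h = z + ψ = -292.65 + 78.90 = -213.75 m.
Pressure head at well F: ψ = P/(ρg) = 623.8×1000 / (1000 × 9.81) = 63.59 m.
Total head at well F: h = z + ψ = -275.52 + 63.59 = -211.93 m.
Head difference: h(well G) − h(well F) = -213.75 − (-211.93) = -1.82 m.
Hydraulic gradient: i = |Δh| / L = 1.82 / 1130 = 0.00161.
Flow is from higher to lower head: from well F toward well G, i.e. toward the south-east.

i ≈ 0.00161; groundwater flows toward the south-east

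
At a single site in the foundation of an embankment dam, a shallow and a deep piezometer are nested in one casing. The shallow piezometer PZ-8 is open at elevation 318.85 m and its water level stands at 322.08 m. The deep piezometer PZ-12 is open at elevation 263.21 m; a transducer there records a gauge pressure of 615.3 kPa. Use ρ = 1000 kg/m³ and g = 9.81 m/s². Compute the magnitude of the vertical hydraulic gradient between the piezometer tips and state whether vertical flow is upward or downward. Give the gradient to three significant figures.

Total head at PZ-8: h = 322.08 m (water level in the standpipe).
Pressure head at PZ-12: ψ = P/(ρg) = 615.3×1000 / (1000 × 9.81) = 62.72 m.
Total head at PZ-12: h = z + ψ = 263.21 + 62.72 = 325.93 m.
Δh = h(PZ-8) − h(PZ-12) = 322.08 − 325.93 = -3.85 m.
Vertical separation Δz = 318.85 − 263.21 = 55.64 m.
|i_v| = |Δh| / Δz = 3.85 / 55.64 = 0.0692.
Head is higher in the deep piezometer, so vertical flow is upward (discharge condition).

|i_v| ≈ 0.0692; vertical flow is upward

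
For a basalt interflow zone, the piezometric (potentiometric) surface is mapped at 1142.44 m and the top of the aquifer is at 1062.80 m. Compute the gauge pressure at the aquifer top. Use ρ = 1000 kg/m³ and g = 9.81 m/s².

P ≈ 781 kPa

Pressure head at the aquifer top: ψ = h − z = 1142.44 − 1062.80 = 79.64 m.
P = ρgψ = 1000 × 9.81 × 79.64 = 781268 Pa ≈ 781 kPa.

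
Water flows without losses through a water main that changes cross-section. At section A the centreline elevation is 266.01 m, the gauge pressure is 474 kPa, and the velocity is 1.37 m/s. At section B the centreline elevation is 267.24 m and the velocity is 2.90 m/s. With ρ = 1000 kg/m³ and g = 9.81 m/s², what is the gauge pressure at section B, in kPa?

P₂ ≈ 459 kPa

Pressure head at A: ψ₁ = P₁/(ρg) = 474×1000 / (1000 × 9.81) = 48.32 m.
Velocity heads: v₁²/2g = 1.37²/19.62 = 0.096 m; v₂²/2g = 2.90²/19.62 = 0.429 m.
Total head H = z₁ + ψ₁ + v₁²/2g = 266.01 + 48.32 + 0.096 = 314.43 m.
ψ₂ = H − z₂ − v₂²/2g = 314.43 − 267.24 − 0.429 = 46.76 m.
P₂ = ρgψ₂ = 1000 × 9.81 × 46.76 ≈ 459 kPa.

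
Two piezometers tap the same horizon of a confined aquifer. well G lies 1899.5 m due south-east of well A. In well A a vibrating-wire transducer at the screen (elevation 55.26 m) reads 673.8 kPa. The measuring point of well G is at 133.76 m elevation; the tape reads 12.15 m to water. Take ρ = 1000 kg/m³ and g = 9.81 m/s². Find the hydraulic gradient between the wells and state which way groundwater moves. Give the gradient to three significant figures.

i ≈ 0.00123; groundwater flows toward the south-east

Pressure head at well A: ψ = P/(ρg) = 673.8×1000 / (1000 × 9.81) = 68.69 m.
Total head at well A: h = z + ψ = 55.26 + 68.69 = 123.95 m.
Total head at well G: h = 133.76 − 12.15 = 121.61 m.
Head difference: h(well A) − h(well G) = 123.95 − 121.61 = 2.34 m.
Hydraulic gradient: i = |Δh| / L = 2.34 / 1899.5 = 0.00123.
Flow is from higher to lower head: from well A toward well G, i.e. toward the south-east.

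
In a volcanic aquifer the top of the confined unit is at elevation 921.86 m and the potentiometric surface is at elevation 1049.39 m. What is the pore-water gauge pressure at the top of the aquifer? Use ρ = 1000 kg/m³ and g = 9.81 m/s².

Pressure head at the aquifer top: ψ = h − z = 1049.39 − 921.86 = 127.53 m.
P = ρgψ = 1000 × 9.81 × 127.53 = 1251069 Pa ≈ 1250 kPa.

P ≈ 1250 kPa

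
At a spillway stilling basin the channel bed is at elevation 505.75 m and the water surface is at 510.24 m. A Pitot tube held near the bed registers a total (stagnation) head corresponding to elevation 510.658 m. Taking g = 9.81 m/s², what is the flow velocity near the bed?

v ≈ 2.86 m/s

Near the bed, under hydrostatic conditions, the piezometric head (z + ψ) equals the free-surface elevation, 510.24 m.
Velocity head = total − piezometric = 510.658 − 510.24 = 0.418 m.
v = √(2g·h_v) = √(2 × 9.81 × 0.418) = 2.86 m/s.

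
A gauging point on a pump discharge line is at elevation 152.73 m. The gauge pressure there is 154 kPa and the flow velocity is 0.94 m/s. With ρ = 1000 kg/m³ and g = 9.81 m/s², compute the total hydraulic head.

h ≈ 168.47 m

Pressure head ψ = P/(ρg) = 154×1000 / (1000 × 9.81) = 15.70 m.
Velocity head = v²/(2g) = 0.94² / (2 × 9.81) = 0.045 m.
h = z + ψ + v²/(2g) = 152.73 + 15.70 + 0.045 = 168.47 m.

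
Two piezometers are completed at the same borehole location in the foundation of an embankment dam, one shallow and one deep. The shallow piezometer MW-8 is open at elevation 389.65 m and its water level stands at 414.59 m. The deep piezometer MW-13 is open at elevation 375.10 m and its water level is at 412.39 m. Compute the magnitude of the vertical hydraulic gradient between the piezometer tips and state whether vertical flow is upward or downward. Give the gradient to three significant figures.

|i_v| ≈ 0.151; vertical flow is downward

Total head at MW-8: h = 414.59 m (water level in the standpipe).
Total head at MW-13: h = 412.39 m.
Δh = h(MW-8) − h(MW-13) = 414.59 − 412.39 = 2.20 m.
Vertical separation Δz = 389.65 − 375.10 = 14.55 m.
|i_v| = |Δh| / Δz = 2.20 / 14.55 = 0.151.
Head is higher in the shallow piezometer, so vertical flow is downward (recharge condition).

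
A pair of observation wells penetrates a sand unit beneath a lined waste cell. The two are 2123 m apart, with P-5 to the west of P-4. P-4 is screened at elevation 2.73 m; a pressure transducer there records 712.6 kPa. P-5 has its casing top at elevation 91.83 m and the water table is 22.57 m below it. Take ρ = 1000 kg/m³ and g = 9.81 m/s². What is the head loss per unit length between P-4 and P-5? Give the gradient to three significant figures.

Pressure head at P-4: ψ = P/(ρg) = 712.6×1000 / (1000 × 9.81) = 72.64 m.
Total head at P-4: h = z + ψ = 2.73 + 72.64 = 75.37 m.
Total head at P-5: h = 91.83 − 22.57 = 69.26 m.
Head difference: h(P-4) − h(P-5) = 75.37 − 69.26 = 6.11 m.
Hydraulic gradient: i = |Δh| / L = 6.11 / 2123 = 0.00288.

i ≈ 0.00288 m/m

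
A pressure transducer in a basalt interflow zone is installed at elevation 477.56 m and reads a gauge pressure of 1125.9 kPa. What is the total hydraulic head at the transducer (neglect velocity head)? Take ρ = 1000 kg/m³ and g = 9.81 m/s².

ψ = P/(ρg) = 1125.9×1000 / (1000 × 9.81) = 114.77 m.
h = z + ψ = 477.56 + 114.77 = 592.33 m.

h ≈ 592.33 m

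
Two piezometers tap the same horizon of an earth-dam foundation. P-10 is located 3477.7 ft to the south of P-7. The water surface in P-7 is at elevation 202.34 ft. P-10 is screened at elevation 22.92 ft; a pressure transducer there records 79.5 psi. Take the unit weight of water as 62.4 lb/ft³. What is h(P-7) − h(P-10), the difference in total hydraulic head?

Total head at P-7: h = 202.34 ft (water level in the piezometer is the total head).
Pressure head at P-10: ψ = 144·P/γ = 144 × 79.5 / 62.4 = 183.46 ft.
Total head at P-10: h = z + ψ = 22.92 + 183.46 = 206.38 ft.
Head difference: h(P-7) − h(P-10) = 202.34 − 206.38 = -4.04 ft.

Δh ≈ -4.04 ft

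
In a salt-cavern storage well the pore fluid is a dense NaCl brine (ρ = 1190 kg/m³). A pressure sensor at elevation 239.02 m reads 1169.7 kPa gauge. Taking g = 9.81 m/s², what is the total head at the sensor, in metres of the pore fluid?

ψ = P/(ρg) = 1169.7×1000 / (1190 × 9.81) = 100.20 m.
h = z + ψ = 239.02 + 100.20 = 339.22 m.

h ≈ 339.22 m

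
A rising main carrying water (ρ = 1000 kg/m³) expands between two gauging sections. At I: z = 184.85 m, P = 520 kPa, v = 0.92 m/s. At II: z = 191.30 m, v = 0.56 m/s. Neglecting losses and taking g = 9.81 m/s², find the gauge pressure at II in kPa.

Pressure head at I: ψ₁ = P₁/(ρg) = 520×1000 / (1000 × 9.81) = 53.01 m.
Velocity heads: v₁²/2g = 0.92²/19.62 = 0.043 m; v₂²/2g = 0.56²/19.62 = 0.016 m.
Total head H = z₁ + ψ₁ + v₁²/2g = 184.85 + 53.01 + 0.043 = 237.90 m.
ψ₂ = H − z₂ − v₂²/2g = 237.90 − 191.30 − 0.016 = 46.58 m.
P₂ = ρgψ₂ = 1000 × 9.81 × 46.58 ≈ 457 kPa.

P₂ ≈ 457 kPa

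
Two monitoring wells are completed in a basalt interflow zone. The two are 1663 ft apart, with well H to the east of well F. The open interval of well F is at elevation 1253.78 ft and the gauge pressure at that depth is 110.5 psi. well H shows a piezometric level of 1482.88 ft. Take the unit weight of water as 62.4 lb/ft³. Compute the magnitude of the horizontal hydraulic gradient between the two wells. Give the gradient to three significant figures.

Pressure head at well F: ψ = 144·P/γ = 144 × 110.5 / 62.4 = 255.00 ft.
Total head at well F: h = z + ψ = 1253.78 + 255.00 = 1508.78 ft.
Total head at well H: h = 1482.88 ft (water level in the piezometer is the total head).
Head difference: h(well F) − h(well H) = 1508.78 − 1482.88 = 25.90 ft.
Hydraulic gradient: i = |Δh| / L = 25.90 / 1663 = 0.0156.

i ≈ 0.0156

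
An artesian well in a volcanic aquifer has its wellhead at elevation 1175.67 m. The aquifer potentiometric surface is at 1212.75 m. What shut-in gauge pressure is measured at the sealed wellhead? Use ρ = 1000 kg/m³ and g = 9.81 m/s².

P ≈ 364 kPa

Head above the cap: Δh = 1212.75 − 1175.67 = 37.08 m.
P = ρgΔh = 1000 × 9.81 × 37.08 = 363755 Pa ≈ 364 kPa.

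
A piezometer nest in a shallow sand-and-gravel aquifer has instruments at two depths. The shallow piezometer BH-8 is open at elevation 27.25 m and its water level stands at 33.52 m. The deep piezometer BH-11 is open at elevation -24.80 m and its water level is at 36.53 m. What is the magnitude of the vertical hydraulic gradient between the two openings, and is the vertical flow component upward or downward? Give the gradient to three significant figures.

Total head at BH-8: h = 33.52 m (water level in the standpipe).
Total head at BH-11: h = 36.53 m.
Δh = h(BH-8) − h(BH-11) = 33.52 − 36.53 = -3.01 m.
Vertical separation Δz = 27.25 − (-24.80) = 52.05 m.
|i_v| = |Δh| / Δz = 3.01 / 52.05 = 0.0578.
Head is higher in the deep piezometer, so vertical flow is upward (discharge condition).

|i_v| ≈ 0.0578; vertical flow is upward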